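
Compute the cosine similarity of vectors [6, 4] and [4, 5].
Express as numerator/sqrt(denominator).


dot = 44. |a|^2 = 52, |b|^2 = 41. cos = 44/sqrt(2132).

44/sqrt(2132)


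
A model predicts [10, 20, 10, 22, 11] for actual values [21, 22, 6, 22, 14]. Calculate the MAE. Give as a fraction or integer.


MAE = (1/5) * (|21-10|=11 + |22-20|=2 + |6-10|=4 + |22-22|=0 + |14-11|=3). Sum = 20. MAE = 4.

4


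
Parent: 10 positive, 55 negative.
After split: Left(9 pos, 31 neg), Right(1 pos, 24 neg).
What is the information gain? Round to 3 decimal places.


H(parent) = 0.6194. H(left) = 0.7692, H(right) = 0.2423. Weighted = (40/65)*0.7692 + (25/65)*0.2423 = 0.5665. IG = 0.6194 - 0.5665 = 0.0529, which rounds to 0.053.

0.053


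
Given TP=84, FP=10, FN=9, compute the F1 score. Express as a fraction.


Precision = 84/94 = 42/47. Recall = 84/93 = 28/31. F1 = 2*P*R/(P+R) = 168/187.

168/187


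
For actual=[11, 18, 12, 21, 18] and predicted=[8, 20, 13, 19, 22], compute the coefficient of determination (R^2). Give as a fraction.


Mean(y) = 16. SS_res = 34. SS_tot = 74. R^2 = 1 - 34/(74) = 20/37.

20/37


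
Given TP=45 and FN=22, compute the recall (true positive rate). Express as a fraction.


Recall = TP / (TP + FN) = 45 / 67 = 45/67.

45/67


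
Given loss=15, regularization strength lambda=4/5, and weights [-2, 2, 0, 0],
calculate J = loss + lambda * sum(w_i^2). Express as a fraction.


L2 sq norm = sum(w^2) = 8. J = 15 + 4/5 * 8 = 107/5.

107/5


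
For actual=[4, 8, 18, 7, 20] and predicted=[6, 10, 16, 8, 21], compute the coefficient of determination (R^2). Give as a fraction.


Mean(y) = 57/5. SS_res = 14. SS_tot = 1016/5. R^2 = 1 - 14/(1016/5) = 473/508.

473/508


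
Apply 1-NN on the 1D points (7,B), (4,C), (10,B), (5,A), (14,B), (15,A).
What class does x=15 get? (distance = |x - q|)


Distances: |7-15|=8, |4-15|=11, |10-15|=5, |5-15|=10, |14-15|=1, |15-15|=0. 1 nearest: (15,A). Counts: {'A': 1}. Majority class: A.

A


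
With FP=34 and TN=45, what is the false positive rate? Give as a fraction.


FPR = FP / (FP + TN) = 34 / 79 = 34/79.

34/79


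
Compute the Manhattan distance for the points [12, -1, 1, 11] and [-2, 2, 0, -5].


d = sum of absolute differences: |12--2|=14 + |-1-2|=3 + |1-0|=1 + |11--5|=16 = 34.

34


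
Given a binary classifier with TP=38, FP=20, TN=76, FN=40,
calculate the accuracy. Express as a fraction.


Accuracy = (TP + TN) / (TP + TN + FP + FN) = (38 + 76) / 174 = 19/29.

19/29


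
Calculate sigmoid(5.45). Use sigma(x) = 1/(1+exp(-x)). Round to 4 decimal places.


sigma(5.45) = 1/(1+e^(-5.45)) = 1/(1+0.004296) = 1/1.004296 = 0.9957.

0.9957


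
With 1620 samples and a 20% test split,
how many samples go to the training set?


Test set = 1620 * 20% = 324. Training set = 1620 - 324 = 1296.

1296


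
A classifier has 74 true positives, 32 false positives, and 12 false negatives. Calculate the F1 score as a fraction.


Precision = 74/106 = 37/53. Recall = 74/86 = 37/43. F1 = 2*P*R/(P+R) = 37/48.

37/48


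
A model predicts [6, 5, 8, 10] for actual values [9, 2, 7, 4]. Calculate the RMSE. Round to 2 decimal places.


MSE = 13.7500. RMSE = sqrt(13.7500) = 3.71.

3.71


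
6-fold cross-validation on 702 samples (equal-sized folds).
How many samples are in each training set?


Each validation fold has 702/6 = 117 samples. Training set = 702 - 117 = 585.

585


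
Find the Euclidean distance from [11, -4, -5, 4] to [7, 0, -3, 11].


d = sqrt(sum of squared differences). (11-7)^2=16, (-4-0)^2=16, (-5--3)^2=4, (4-11)^2=49. Sum = 85.

sqrt(85)


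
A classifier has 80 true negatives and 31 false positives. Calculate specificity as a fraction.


Specificity = TN / (TN + FP) = 80 / 111 = 80/111.

80/111


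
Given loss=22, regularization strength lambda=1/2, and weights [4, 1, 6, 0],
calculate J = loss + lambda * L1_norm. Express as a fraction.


L1 norm = sum(|w|) = 11. J = 22 + 1/2 * 11 = 55/2.

55/2


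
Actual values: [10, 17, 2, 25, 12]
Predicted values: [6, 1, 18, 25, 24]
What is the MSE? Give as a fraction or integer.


MSE = (1/5) * ((10-6)^2=16 + (17-1)^2=256 + (2-18)^2=256 + (25-25)^2=0 + (12-24)^2=144). Sum = 672. MSE = 672/5.

672/5


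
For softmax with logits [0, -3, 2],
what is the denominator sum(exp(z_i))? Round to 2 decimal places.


Denom = e^0=1.0000 + e^-3=0.0498 + e^2=7.3891. Sum = 8.4389, which rounds to 8.44.

8.44


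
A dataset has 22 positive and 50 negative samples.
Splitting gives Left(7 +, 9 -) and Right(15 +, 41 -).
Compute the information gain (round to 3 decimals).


H(parent) = 0.8880. H(left) = 0.9887, H(right) = 0.8384. Weighted = (16/72)*0.9887 + (56/72)*0.8384 = 0.8718. IG = 0.8880 - 0.8718 = 0.0162, which rounds to 0.016.

0.016


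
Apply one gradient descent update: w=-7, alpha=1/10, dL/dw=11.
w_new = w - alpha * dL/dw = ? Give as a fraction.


w_new = -7 - 1/10 * 11 = -7 - 11/10 = -81/10.

-81/10


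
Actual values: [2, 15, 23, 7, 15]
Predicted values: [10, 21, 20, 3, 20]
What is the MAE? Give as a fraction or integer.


MAE = (1/5) * (|2-10|=8 + |15-21|=6 + |23-20|=3 + |7-3|=4 + |15-20|=5). Sum = 26. MAE = 26/5.

26/5


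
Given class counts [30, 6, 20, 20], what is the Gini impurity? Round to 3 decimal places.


Total = 76. Proportions: 30/76, 6/76, 20/76, 20/76. sum(p_i^2) = 0.3006. Gini = 1 - 0.3006 = 0.6994, which rounds to 0.699.

0.699


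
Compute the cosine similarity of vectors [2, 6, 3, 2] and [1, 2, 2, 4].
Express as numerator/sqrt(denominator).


dot = 28. |a|^2 = 53, |b|^2 = 25. cos = 28/sqrt(1325).

28/sqrt(1325)


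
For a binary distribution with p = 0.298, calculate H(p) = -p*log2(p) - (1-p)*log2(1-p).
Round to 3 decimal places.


H = -0.298*log2(0.298) - 0.702*log2(0.702) = 0.879.

0.879


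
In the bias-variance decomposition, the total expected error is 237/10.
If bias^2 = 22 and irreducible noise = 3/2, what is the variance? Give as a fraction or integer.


Total error = bias^2 + variance + irreducible noise. So variance = 237/10 - 22 - 3/2 = 1/5.

1/5


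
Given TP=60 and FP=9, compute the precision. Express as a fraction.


Precision = TP / (TP + FP) = 60 / 69 = 20/23.

20/23


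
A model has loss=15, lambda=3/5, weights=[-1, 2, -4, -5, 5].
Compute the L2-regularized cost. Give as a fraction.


L2 sq norm = sum(w^2) = 71. J = 15 + 3/5 * 71 = 288/5.

288/5


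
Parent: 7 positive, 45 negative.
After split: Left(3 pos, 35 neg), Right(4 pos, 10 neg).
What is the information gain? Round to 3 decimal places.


H(parent) = 0.5700. H(left) = 0.3985, H(right) = 0.8631. Weighted = (38/52)*0.3985 + (14/52)*0.8631 = 0.5236. IG = 0.5700 - 0.5236 = 0.0464, which rounds to 0.046.

0.046


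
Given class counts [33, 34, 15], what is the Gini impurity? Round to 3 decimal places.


Total = 82. Proportions: 33/82, 34/82, 15/82. sum(p_i^2) = 0.3673. Gini = 1 - 0.3673 = 0.6327, which rounds to 0.633.

0.633


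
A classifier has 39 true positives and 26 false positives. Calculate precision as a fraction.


Precision = TP / (TP + FP) = 39 / 65 = 3/5.

3/5


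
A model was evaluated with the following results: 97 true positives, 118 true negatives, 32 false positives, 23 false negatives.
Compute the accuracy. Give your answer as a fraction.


Accuracy = (TP + TN) / (TP + TN + FP + FN) = (97 + 118) / 270 = 43/54.

43/54


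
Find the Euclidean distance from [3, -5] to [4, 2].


d = sqrt(sum of squared differences). (3-4)^2=1, (-5-2)^2=49. Sum = 50.

sqrt(50)


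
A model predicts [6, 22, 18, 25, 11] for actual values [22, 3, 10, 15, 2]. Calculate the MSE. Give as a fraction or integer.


MSE = (1/5) * ((22-6)^2=256 + (3-22)^2=361 + (10-18)^2=64 + (15-25)^2=100 + (2-11)^2=81). Sum = 862. MSE = 862/5.

862/5


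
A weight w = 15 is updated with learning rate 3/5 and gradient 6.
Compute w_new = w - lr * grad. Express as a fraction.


w_new = 15 - 3/5 * 6 = 15 - 18/5 = 57/5.

57/5


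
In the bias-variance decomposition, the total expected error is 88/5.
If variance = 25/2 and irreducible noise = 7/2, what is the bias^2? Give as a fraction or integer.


Total error = bias^2 + variance + irreducible noise. So bias^2 = 88/5 - 25/2 - 7/2 = 8/5.

8/5


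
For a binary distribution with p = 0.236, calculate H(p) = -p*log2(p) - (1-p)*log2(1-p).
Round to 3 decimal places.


H = -0.236*log2(0.236) - 0.764*log2(0.764) = 0.788.

0.788


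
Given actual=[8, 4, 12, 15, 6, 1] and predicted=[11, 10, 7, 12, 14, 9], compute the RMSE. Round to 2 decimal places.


MSE = 34.5000. RMSE = sqrt(34.5000) = 5.87.

5.87


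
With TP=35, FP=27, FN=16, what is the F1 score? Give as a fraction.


Precision = 35/62 = 35/62. Recall = 35/51 = 35/51. F1 = 2*P*R/(P+R) = 70/113.

70/113


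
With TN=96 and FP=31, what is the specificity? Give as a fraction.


Specificity = TN / (TN + FP) = 96 / 127 = 96/127.

96/127


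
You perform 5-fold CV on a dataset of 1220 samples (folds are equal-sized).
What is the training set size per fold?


Each validation fold has 1220/5 = 244 samples. Training set = 1220 - 244 = 976.

976


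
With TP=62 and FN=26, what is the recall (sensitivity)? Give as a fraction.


Recall = TP / (TP + FN) = 62 / 88 = 31/44.

31/44


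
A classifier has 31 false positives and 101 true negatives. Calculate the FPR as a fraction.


FPR = FP / (FP + TN) = 31 / 132 = 31/132.

31/132


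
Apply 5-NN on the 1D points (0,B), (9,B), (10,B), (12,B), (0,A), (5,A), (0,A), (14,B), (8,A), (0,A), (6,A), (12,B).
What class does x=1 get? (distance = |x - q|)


Distances: |0-1|=1, |9-1|=8, |10-1|=9, |12-1|=11, |0-1|=1, |5-1|=4, |0-1|=1, |14-1|=13, |8-1|=7, |0-1|=1, |6-1|=5, |12-1|=11. 5 nearest: (0,A), (0,A), (0,A), (0,B), (5,A). Counts: {'A': 4, 'B': 1}. Majority class: A.

A


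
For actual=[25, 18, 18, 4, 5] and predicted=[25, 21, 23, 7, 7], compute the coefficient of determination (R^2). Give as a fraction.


Mean(y) = 14. SS_res = 47. SS_tot = 334. R^2 = 1 - 47/(334) = 287/334.

287/334


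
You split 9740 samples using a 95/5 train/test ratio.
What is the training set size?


Test set = 9740 * 5% = 487. Training set = 9740 - 487 = 9253.

9253


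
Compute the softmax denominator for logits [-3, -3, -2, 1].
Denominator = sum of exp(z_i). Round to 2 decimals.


Denom = e^-3=0.0498 + e^-3=0.0498 + e^-2=0.1353 + e^1=2.7183. Sum = 2.9532, which rounds to 2.95.

2.95


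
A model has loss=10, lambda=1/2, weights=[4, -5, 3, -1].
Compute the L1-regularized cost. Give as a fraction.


L1 norm = sum(|w|) = 13. J = 10 + 1/2 * 13 = 33/2.

33/2


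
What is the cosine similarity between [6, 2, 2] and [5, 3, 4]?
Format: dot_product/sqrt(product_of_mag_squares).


dot = 44. |a|^2 = 44, |b|^2 = 50. cos = 44/sqrt(2200).

44/sqrt(2200)


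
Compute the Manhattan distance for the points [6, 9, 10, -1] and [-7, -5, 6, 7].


d = sum of absolute differences: |6--7|=13 + |9--5|=14 + |10-6|=4 + |-1-7|=8 = 39.

39


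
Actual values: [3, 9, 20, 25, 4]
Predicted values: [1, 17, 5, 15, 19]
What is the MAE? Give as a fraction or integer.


MAE = (1/5) * (|3-1|=2 + |9-17|=8 + |20-5|=15 + |25-15|=10 + |4-19|=15). Sum = 50. MAE = 10.

10


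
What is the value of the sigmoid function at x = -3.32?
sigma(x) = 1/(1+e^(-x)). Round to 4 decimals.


sigma(-3.32) = 1/(1+e^(3.32)) = 1/(1+27.660351) = 1/28.660351 = 0.0349.

0.0349


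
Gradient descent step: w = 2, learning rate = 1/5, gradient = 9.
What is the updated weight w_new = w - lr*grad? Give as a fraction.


w_new = 2 - 1/5 * 9 = 2 - 9/5 = 1/5.

1/5


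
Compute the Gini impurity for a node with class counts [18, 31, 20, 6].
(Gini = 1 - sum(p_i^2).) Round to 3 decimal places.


Total = 75. Proportions: 18/75, 31/75, 20/75, 6/75. sum(p_i^2) = 0.3060. Gini = 1 - 0.3060 = 0.6940, which rounds to 0.694.

0.694


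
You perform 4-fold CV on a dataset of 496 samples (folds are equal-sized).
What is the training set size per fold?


Each validation fold has 496/4 = 124 samples. Training set = 496 - 124 = 372.

372


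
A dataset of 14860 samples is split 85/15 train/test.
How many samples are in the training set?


Test set = 14860 * 15% = 2229. Training set = 14860 - 2229 = 12631.

12631


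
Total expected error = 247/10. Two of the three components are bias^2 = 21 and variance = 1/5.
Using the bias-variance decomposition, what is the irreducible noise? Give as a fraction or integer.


Total error = bias^2 + variance + irreducible noise. So irreducible noise = 247/10 - 21 - 1/5 = 7/2.

7/2


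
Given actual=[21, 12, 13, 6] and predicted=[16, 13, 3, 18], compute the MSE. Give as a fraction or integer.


MSE = (1/4) * ((21-16)^2=25 + (12-13)^2=1 + (13-3)^2=100 + (6-18)^2=144). Sum = 270. MSE = 135/2.

135/2


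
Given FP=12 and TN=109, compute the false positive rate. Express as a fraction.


FPR = FP / (FP + TN) = 12 / 121 = 12/121.

12/121


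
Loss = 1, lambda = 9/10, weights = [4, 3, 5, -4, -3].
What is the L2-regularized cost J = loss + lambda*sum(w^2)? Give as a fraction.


L2 sq norm = sum(w^2) = 75. J = 1 + 9/10 * 75 = 137/2.

137/2


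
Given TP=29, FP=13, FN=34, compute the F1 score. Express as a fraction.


Precision = 29/42 = 29/42. Recall = 29/63 = 29/63. F1 = 2*P*R/(P+R) = 58/105.

58/105


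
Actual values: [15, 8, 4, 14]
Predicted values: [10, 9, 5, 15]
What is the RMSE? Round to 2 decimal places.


MSE = 7.0000. RMSE = sqrt(7.0000) = 2.65.

2.65


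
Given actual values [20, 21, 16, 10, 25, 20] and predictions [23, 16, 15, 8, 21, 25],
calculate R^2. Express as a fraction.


Mean(y) = 56/3. SS_res = 80. SS_tot = 394/3. R^2 = 1 - 80/(394/3) = 77/197.

77/197


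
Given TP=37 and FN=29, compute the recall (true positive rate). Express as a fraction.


Recall = TP / (TP + FN) = 37 / 66 = 37/66.

37/66


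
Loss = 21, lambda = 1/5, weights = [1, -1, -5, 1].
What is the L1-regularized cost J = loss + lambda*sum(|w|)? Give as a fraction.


L1 norm = sum(|w|) = 8. J = 21 + 1/5 * 8 = 113/5.

113/5


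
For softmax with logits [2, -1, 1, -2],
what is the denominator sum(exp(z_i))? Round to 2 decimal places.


Denom = e^2=7.3891 + e^-1=0.3679 + e^1=2.7183 + e^-2=0.1353. Sum = 10.6106, which rounds to 10.61.

10.61


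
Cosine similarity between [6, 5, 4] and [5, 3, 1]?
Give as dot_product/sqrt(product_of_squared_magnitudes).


dot = 49. |a|^2 = 77, |b|^2 = 35. cos = 49/sqrt(2695).

49/sqrt(2695)


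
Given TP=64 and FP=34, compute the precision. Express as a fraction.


Precision = TP / (TP + FP) = 64 / 98 = 32/49.

32/49


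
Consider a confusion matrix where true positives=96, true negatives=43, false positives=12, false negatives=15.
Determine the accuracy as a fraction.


Accuracy = (TP + TN) / (TP + TN + FP + FN) = (96 + 43) / 166 = 139/166.

139/166


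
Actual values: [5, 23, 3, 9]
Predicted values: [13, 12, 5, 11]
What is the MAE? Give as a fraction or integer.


MAE = (1/4) * (|5-13|=8 + |23-12|=11 + |3-5|=2 + |9-11|=2). Sum = 23. MAE = 23/4.

23/4


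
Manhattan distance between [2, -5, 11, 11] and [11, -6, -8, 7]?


d = sum of absolute differences: |2-11|=9 + |-5--6|=1 + |11--8|=19 + |11-7|=4 = 33.

33


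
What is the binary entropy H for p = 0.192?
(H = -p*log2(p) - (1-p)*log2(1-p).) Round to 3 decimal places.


H = -0.192*log2(0.192) - 0.808*log2(0.808) = 0.706.

0.706


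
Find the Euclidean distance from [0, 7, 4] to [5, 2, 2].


d = sqrt(sum of squared differences). (0-5)^2=25, (7-2)^2=25, (4-2)^2=4. Sum = 54.

sqrt(54)


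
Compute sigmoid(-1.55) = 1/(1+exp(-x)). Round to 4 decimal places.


sigma(-1.55) = 1/(1+e^(1.55)) = 1/(1+4.711470) = 1/5.711470 = 0.1751.

0.1751


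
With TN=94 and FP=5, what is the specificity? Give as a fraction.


Specificity = TN / (TN + FP) = 94 / 99 = 94/99.

94/99


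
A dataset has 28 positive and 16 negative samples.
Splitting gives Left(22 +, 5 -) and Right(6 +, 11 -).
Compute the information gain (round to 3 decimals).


H(parent) = 0.9457. H(left) = 0.6913, H(right) = 0.9367. Weighted = (27/44)*0.6913 + (17/44)*0.9367 = 0.7861. IG = 0.9457 - 0.7861 = 0.1596, which rounds to 0.160.

0.160


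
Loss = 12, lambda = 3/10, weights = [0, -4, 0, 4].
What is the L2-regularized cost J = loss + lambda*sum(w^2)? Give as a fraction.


L2 sq norm = sum(w^2) = 32. J = 12 + 3/10 * 32 = 108/5.

108/5


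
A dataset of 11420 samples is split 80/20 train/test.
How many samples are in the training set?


Test set = 11420 * 20% = 2284. Training set = 11420 - 2284 = 9136.

9136


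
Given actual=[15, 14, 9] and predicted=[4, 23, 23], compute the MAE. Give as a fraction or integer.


MAE = (1/3) * (|15-4|=11 + |14-23|=9 + |9-23|=14). Sum = 34. MAE = 34/3.

34/3


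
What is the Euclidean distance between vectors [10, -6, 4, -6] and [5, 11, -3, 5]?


d = sqrt(sum of squared differences). (10-5)^2=25, (-6-11)^2=289, (4--3)^2=49, (-6-5)^2=121. Sum = 484.

22


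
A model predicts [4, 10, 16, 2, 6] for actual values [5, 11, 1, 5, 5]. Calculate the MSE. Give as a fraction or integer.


MSE = (1/5) * ((5-4)^2=1 + (11-10)^2=1 + (1-16)^2=225 + (5-2)^2=9 + (5-6)^2=1). Sum = 237. MSE = 237/5.

237/5


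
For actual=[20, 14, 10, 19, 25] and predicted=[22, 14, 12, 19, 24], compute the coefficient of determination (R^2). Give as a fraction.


Mean(y) = 88/5. SS_res = 9. SS_tot = 666/5. R^2 = 1 - 9/(666/5) = 69/74.

69/74


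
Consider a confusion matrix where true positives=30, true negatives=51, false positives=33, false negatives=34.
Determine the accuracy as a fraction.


Accuracy = (TP + TN) / (TP + TN + FP + FN) = (30 + 51) / 148 = 81/148.

81/148


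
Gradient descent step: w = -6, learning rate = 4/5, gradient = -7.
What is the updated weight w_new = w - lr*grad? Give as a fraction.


w_new = -6 - 4/5 * -7 = -6 - -28/5 = -2/5.

-2/5


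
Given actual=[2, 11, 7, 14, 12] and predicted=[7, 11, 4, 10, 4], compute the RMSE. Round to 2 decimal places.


MSE = 22.8000. RMSE = sqrt(22.8000) = 4.77.

4.77


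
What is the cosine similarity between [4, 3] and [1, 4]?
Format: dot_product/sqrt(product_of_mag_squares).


dot = 16. |a|^2 = 25, |b|^2 = 17. cos = 16/sqrt(425).

16/sqrt(425)


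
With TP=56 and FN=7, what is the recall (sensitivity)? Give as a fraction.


Recall = TP / (TP + FN) = 56 / 63 = 8/9.

8/9


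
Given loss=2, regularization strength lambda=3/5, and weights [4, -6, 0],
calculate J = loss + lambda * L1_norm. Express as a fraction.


L1 norm = sum(|w|) = 10. J = 2 + 3/5 * 10 = 8.

8


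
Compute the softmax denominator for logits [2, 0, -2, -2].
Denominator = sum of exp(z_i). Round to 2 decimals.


Denom = e^2=7.3891 + e^0=1.0000 + e^-2=0.1353 + e^-2=0.1353. Sum = 8.6597, which rounds to 8.66.

8.66


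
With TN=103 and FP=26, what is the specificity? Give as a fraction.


Specificity = TN / (TN + FP) = 103 / 129 = 103/129.

103/129


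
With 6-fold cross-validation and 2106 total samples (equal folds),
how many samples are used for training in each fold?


Each validation fold has 2106/6 = 351 samples. Training set = 2106 - 351 = 1755.

1755


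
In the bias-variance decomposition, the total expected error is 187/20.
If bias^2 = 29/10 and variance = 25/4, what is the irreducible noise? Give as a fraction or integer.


Total error = bias^2 + variance + irreducible noise. So irreducible noise = 187/20 - 29/10 - 25/4 = 1/5.

1/5


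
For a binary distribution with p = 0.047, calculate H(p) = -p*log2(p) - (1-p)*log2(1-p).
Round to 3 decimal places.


H = -0.047*log2(0.047) - 0.953*log2(0.953) = 0.274.

0.274


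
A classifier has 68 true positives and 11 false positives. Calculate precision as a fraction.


Precision = TP / (TP + FP) = 68 / 79 = 68/79.

68/79


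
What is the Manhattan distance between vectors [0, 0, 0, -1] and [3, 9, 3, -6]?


d = sum of absolute differences: |0-3|=3 + |0-9|=9 + |0-3|=3 + |-1--6|=5 = 20.

20


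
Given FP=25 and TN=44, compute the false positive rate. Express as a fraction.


FPR = FP / (FP + TN) = 25 / 69 = 25/69.

25/69


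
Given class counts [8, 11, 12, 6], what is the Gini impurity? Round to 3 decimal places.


Total = 37. Proportions: 8/37, 11/37, 12/37, 6/37. sum(p_i^2) = 0.2666. Gini = 1 - 0.2666 = 0.7334, which rounds to 0.733.

0.733


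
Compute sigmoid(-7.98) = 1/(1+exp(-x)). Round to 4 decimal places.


sigma(-7.98) = 1/(1+e^(7.98)) = 1/(1+2921.931064) = 1/2922.931064 = 0.0003.

0.0003


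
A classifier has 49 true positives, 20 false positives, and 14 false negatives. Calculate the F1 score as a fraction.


Precision = 49/69 = 49/69. Recall = 49/63 = 7/9. F1 = 2*P*R/(P+R) = 49/66.

49/66


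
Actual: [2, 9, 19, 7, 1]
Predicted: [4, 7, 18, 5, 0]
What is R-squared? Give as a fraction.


Mean(y) = 38/5. SS_res = 14. SS_tot = 1036/5. R^2 = 1 - 14/(1036/5) = 69/74.

69/74


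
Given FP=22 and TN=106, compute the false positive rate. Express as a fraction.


FPR = FP / (FP + TN) = 22 / 128 = 11/64.

11/64


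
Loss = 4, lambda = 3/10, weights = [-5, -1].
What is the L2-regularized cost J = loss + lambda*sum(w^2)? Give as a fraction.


L2 sq norm = sum(w^2) = 26. J = 4 + 3/10 * 26 = 59/5.

59/5


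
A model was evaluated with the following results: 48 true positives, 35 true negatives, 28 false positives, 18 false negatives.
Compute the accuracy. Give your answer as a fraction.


Accuracy = (TP + TN) / (TP + TN + FP + FN) = (48 + 35) / 129 = 83/129.

83/129


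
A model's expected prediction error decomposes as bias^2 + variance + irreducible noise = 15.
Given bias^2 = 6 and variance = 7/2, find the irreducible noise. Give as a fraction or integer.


Total error = bias^2 + variance + irreducible noise. So irreducible noise = 15 - 6 - 7/2 = 11/2.

11/2


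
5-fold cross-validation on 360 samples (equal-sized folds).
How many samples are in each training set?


Each validation fold has 360/5 = 72 samples. Training set = 360 - 72 = 288.

288


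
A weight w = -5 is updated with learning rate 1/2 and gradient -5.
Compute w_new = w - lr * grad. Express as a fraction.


w_new = -5 - 1/2 * -5 = -5 - -5/2 = -5/2.

-5/2


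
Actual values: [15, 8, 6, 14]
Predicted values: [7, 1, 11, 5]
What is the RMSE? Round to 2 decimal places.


MSE = 54.7500. RMSE = sqrt(54.7500) = 7.40.

7.40


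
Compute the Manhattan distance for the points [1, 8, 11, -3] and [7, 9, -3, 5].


d = sum of absolute differences: |1-7|=6 + |8-9|=1 + |11--3|=14 + |-3-5|=8 = 29.

29


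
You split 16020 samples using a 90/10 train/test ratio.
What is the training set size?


Test set = 16020 * 10% = 1602. Training set = 16020 - 1602 = 14418.

14418


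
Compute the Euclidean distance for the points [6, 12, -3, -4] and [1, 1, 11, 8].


d = sqrt(sum of squared differences). (6-1)^2=25, (12-1)^2=121, (-3-11)^2=196, (-4-8)^2=144. Sum = 486.

sqrt(486)


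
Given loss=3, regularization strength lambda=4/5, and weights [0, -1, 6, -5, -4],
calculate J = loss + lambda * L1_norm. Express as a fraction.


L1 norm = sum(|w|) = 16. J = 3 + 4/5 * 16 = 79/5.

79/5


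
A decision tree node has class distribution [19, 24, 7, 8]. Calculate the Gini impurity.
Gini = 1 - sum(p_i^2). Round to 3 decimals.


Total = 58. Proportions: 19/58, 24/58, 7/58, 8/58. sum(p_i^2) = 0.3121. Gini = 1 - 0.3121 = 0.6879, which rounds to 0.688.

0.688


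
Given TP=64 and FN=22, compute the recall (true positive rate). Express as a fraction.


Recall = TP / (TP + FN) = 64 / 86 = 32/43.

32/43


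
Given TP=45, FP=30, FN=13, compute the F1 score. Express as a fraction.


Precision = 45/75 = 3/5. Recall = 45/58 = 45/58. F1 = 2*P*R/(P+R) = 90/133.

90/133


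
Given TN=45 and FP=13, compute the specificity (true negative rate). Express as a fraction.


Specificity = TN / (TN + FP) = 45 / 58 = 45/58.

45/58


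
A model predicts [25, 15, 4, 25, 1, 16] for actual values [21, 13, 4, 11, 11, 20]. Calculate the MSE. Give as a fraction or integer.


MSE = (1/6) * ((21-25)^2=16 + (13-15)^2=4 + (4-4)^2=0 + (11-25)^2=196 + (11-1)^2=100 + (20-16)^2=16). Sum = 332. MSE = 166/3.

166/3


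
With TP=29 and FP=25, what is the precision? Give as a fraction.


Precision = TP / (TP + FP) = 29 / 54 = 29/54.

29/54


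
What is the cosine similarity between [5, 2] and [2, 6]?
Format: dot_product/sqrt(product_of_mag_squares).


dot = 22. |a|^2 = 29, |b|^2 = 40. cos = 22/sqrt(1160).

22/sqrt(1160)


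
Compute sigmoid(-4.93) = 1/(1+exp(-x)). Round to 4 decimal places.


sigma(-4.93) = 1/(1+e^(4.93)) = 1/(1+138.379512) = 1/139.379512 = 0.0072.

0.0072


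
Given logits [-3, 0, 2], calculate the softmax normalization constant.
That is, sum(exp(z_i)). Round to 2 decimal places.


Denom = e^-3=0.0498 + e^0=1.0000 + e^2=7.3891. Sum = 8.4389, which rounds to 8.44.

8.44


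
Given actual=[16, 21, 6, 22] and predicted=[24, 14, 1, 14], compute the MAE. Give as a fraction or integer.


MAE = (1/4) * (|16-24|=8 + |21-14|=7 + |6-1|=5 + |22-14|=8). Sum = 28. MAE = 7.

7


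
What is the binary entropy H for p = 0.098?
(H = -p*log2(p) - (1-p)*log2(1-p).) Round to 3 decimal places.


H = -0.098*log2(0.098) - 0.902*log2(0.902) = 0.463.

0.463


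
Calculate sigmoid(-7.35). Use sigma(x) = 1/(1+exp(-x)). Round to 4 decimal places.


sigma(-7.35) = 1/(1+e^(7.35)) = 1/(1+1556.196528) = 1/1557.196528 = 0.0006.

0.0006


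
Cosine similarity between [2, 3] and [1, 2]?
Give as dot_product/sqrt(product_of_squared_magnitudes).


dot = 8. |a|^2 = 13, |b|^2 = 5. cos = 8/sqrt(65).

8/sqrt(65)


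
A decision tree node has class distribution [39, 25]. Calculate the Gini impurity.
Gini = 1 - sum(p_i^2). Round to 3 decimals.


Total = 64. Proportions: 39/64, 25/64. sum(p_i^2) = 0.5239. Gini = 1 - 0.5239 = 0.4761, which rounds to 0.476.

0.476


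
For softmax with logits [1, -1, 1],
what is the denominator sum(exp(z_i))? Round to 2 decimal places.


Denom = e^1=2.7183 + e^-1=0.3679 + e^1=2.7183. Sum = 5.8045, which rounds to 5.80.

5.80


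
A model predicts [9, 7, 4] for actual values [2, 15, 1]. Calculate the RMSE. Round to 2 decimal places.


MSE = 40.6667. RMSE = sqrt(40.6667) = 6.38.

6.38


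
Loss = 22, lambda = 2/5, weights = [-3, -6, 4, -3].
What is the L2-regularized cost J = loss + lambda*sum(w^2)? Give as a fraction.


L2 sq norm = sum(w^2) = 70. J = 22 + 2/5 * 70 = 50.

50


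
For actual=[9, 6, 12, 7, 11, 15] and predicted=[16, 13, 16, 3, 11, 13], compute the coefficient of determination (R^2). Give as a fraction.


Mean(y) = 10. SS_res = 134. SS_tot = 56. R^2 = 1 - 134/(56) = -39/28.

-39/28


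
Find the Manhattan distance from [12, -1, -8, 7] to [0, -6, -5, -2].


d = sum of absolute differences: |12-0|=12 + |-1--6|=5 + |-8--5|=3 + |7--2|=9 = 29.

29


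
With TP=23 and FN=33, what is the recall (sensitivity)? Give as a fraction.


Recall = TP / (TP + FN) = 23 / 56 = 23/56.

23/56


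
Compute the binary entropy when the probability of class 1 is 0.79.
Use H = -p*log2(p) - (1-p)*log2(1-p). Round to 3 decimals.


H = -0.79*log2(0.79) - 0.21*log2(0.21) = 0.741.

0.741


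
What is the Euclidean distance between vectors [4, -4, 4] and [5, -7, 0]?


d = sqrt(sum of squared differences). (4-5)^2=1, (-4--7)^2=9, (4-0)^2=16. Sum = 26.

sqrt(26)


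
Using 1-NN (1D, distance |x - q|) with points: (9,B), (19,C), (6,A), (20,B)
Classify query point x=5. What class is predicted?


Distances: |9-5|=4, |19-5|=14, |6-5|=1, |20-5|=15. 1 nearest: (6,A). Counts: {'A': 1}. Majority class: A.

A


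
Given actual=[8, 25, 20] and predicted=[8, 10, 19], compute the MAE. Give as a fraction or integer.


MAE = (1/3) * (|8-8|=0 + |25-10|=15 + |20-19|=1). Sum = 16. MAE = 16/3.

16/3


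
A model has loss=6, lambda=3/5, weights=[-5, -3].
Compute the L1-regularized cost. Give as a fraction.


L1 norm = sum(|w|) = 8. J = 6 + 3/5 * 8 = 54/5.

54/5


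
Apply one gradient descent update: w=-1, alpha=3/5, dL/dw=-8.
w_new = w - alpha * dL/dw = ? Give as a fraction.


w_new = -1 - 3/5 * -8 = -1 - -24/5 = 19/5.

19/5


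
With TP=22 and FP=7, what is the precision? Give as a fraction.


Precision = TP / (TP + FP) = 22 / 29 = 22/29.

22/29


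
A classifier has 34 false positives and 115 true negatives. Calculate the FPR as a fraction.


FPR = FP / (FP + TN) = 34 / 149 = 34/149.

34/149


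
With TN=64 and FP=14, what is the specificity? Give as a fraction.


Specificity = TN / (TN + FP) = 64 / 78 = 32/39.

32/39


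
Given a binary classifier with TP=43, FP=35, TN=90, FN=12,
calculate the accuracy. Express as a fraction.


Accuracy = (TP + TN) / (TP + TN + FP + FN) = (43 + 90) / 180 = 133/180.

133/180


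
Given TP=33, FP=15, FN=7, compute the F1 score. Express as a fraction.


Precision = 33/48 = 11/16. Recall = 33/40 = 33/40. F1 = 2*P*R/(P+R) = 3/4.

3/4


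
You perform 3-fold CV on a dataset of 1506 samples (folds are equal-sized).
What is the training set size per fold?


Each validation fold has 1506/3 = 502 samples. Training set = 1506 - 502 = 1004.

1004


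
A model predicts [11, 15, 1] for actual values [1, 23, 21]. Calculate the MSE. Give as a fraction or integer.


MSE = (1/3) * ((1-11)^2=100 + (23-15)^2=64 + (21-1)^2=400). Sum = 564. MSE = 188.

188


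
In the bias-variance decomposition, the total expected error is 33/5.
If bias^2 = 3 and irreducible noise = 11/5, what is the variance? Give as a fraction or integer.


Total error = bias^2 + variance + irreducible noise. So variance = 33/5 - 3 - 11/5 = 7/5.

7/5


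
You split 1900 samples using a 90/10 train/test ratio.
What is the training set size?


Test set = 1900 * 10% = 190. Training set = 1900 - 190 = 1710.

1710


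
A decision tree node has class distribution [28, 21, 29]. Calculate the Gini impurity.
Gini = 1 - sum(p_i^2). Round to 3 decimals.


Total = 78. Proportions: 28/78, 21/78, 29/78. sum(p_i^2) = 0.3396. Gini = 1 - 0.3396 = 0.6604, which rounds to 0.660.

0.660


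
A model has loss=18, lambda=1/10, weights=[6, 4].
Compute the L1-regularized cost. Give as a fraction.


L1 norm = sum(|w|) = 10. J = 18 + 1/10 * 10 = 19.

19


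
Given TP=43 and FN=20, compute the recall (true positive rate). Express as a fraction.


Recall = TP / (TP + FN) = 43 / 63 = 43/63.

43/63


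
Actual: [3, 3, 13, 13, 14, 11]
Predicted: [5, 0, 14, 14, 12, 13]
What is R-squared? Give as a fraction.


Mean(y) = 19/2. SS_res = 23. SS_tot = 263/2. R^2 = 1 - 23/(263/2) = 217/263.

217/263


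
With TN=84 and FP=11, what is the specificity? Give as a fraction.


Specificity = TN / (TN + FP) = 84 / 95 = 84/95.

84/95


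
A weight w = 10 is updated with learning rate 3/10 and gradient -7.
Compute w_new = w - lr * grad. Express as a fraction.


w_new = 10 - 3/10 * -7 = 10 - -21/10 = 121/10.

121/10


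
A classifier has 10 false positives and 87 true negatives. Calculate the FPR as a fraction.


FPR = FP / (FP + TN) = 10 / 97 = 10/97.

10/97


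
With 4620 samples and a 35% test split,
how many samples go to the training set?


Test set = 4620 * 35% = 1617. Training set = 4620 - 1617 = 3003.

3003


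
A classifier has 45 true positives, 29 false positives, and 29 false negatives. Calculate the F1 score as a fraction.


Precision = 45/74 = 45/74. Recall = 45/74 = 45/74. F1 = 2*P*R/(P+R) = 45/74.

45/74


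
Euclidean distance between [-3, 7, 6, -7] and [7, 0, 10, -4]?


d = sqrt(sum of squared differences). (-3-7)^2=100, (7-0)^2=49, (6-10)^2=16, (-7--4)^2=9. Sum = 174.

sqrt(174)


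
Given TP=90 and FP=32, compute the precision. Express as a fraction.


Precision = TP / (TP + FP) = 90 / 122 = 45/61.

45/61


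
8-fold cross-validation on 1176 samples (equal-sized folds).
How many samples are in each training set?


Each validation fold has 1176/8 = 147 samples. Training set = 1176 - 147 = 1029.

1029


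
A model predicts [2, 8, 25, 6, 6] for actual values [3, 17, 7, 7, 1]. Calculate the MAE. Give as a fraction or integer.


MAE = (1/5) * (|3-2|=1 + |17-8|=9 + |7-25|=18 + |7-6|=1 + |1-6|=5). Sum = 34. MAE = 34/5.

34/5


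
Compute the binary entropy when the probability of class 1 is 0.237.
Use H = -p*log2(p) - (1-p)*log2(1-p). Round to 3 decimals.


H = -0.237*log2(0.237) - 0.763*log2(0.763) = 0.790.

0.790


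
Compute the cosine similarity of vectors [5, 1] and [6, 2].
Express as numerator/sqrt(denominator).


dot = 32. |a|^2 = 26, |b|^2 = 40. cos = 32/sqrt(1040).

32/sqrt(1040)


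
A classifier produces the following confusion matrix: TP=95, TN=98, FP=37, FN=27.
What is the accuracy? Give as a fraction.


Accuracy = (TP + TN) / (TP + TN + FP + FN) = (95 + 98) / 257 = 193/257.

193/257


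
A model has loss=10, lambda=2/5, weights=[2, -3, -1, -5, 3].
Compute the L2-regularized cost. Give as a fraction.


L2 sq norm = sum(w^2) = 48. J = 10 + 2/5 * 48 = 146/5.

146/5


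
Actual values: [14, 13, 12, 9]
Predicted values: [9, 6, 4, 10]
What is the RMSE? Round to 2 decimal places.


MSE = 34.7500. RMSE = sqrt(34.7500) = 5.89.

5.89


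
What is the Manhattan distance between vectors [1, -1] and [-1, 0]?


d = sum of absolute differences: |1--1|=2 + |-1-0|=1 = 3.

3


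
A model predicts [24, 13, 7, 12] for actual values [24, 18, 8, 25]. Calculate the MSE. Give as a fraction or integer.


MSE = (1/4) * ((24-24)^2=0 + (18-13)^2=25 + (8-7)^2=1 + (25-12)^2=169). Sum = 195. MSE = 195/4.

195/4


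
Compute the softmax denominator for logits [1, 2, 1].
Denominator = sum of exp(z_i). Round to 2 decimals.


Denom = e^1=2.7183 + e^2=7.3891 + e^1=2.7183. Sum = 12.8257, which rounds to 12.83.

12.83


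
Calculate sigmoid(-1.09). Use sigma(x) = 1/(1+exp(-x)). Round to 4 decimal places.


sigma(-1.09) = 1/(1+e^(1.09)) = 1/(1+2.974274) = 1/3.974274 = 0.2516.

0.2516


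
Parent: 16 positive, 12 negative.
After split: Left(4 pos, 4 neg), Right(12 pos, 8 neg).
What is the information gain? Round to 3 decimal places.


H(parent) = 0.9852. H(left) = 1.0000, H(right) = 0.9710. Weighted = (8/28)*1.0000 + (20/28)*0.9710 = 0.9793. IG = 0.9852 - 0.9793 = 0.0059, which rounds to 0.006.

0.006


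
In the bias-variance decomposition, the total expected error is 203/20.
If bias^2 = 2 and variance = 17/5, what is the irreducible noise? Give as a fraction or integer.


Total error = bias^2 + variance + irreducible noise. So irreducible noise = 203/20 - 2 - 17/5 = 19/4.

19/4


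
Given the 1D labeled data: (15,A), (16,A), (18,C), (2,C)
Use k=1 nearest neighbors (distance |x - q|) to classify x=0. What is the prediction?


Distances: |15-0|=15, |16-0|=16, |18-0|=18, |2-0|=2. 1 nearest: (2,C). Counts: {'C': 1}. Majority class: C.

C


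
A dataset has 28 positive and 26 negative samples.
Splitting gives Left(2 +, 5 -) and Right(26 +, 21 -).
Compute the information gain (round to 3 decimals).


H(parent) = 0.9990. H(left) = 0.8631, H(right) = 0.9918. Weighted = (7/54)*0.8631 + (47/54)*0.9918 = 0.9751. IG = 0.9990 - 0.9751 = 0.0239, which rounds to 0.024.

0.024


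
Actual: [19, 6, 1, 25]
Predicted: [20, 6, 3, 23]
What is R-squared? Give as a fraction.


Mean(y) = 51/4. SS_res = 9. SS_tot = 1491/4. R^2 = 1 - 9/(1491/4) = 485/497.

485/497


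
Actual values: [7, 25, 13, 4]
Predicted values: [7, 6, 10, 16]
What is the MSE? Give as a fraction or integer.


MSE = (1/4) * ((7-7)^2=0 + (25-6)^2=361 + (13-10)^2=9 + (4-16)^2=144). Sum = 514. MSE = 257/2.

257/2


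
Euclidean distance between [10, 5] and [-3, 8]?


d = sqrt(sum of squared differences). (10--3)^2=169, (5-8)^2=9. Sum = 178.

sqrt(178)


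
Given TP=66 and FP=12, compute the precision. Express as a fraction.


Precision = TP / (TP + FP) = 66 / 78 = 11/13.

11/13


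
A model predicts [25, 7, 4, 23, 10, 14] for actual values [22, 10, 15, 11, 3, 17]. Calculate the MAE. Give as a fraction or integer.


MAE = (1/6) * (|22-25|=3 + |10-7|=3 + |15-4|=11 + |11-23|=12 + |3-10|=7 + |17-14|=3). Sum = 39. MAE = 13/2.

13/2


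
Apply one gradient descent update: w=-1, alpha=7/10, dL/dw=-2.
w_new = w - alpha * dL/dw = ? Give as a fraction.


w_new = -1 - 7/10 * -2 = -1 - -7/5 = 2/5.

2/5


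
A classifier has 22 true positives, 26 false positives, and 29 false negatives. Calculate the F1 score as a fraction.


Precision = 22/48 = 11/24. Recall = 22/51 = 22/51. F1 = 2*P*R/(P+R) = 4/9.

4/9


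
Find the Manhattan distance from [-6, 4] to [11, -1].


d = sum of absolute differences: |-6-11|=17 + |4--1|=5 = 22.

22


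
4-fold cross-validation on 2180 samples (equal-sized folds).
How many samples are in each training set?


Each validation fold has 2180/4 = 545 samples. Training set = 2180 - 545 = 1635.

1635


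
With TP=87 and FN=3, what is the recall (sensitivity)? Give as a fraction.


Recall = TP / (TP + FN) = 87 / 90 = 29/30.

29/30


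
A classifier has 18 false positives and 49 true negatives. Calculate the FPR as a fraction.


FPR = FP / (FP + TN) = 18 / 67 = 18/67.

18/67


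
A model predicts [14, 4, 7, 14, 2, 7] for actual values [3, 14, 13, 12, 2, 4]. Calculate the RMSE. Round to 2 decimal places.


MSE = 45.0000. RMSE = sqrt(45.0000) = 6.71.

6.71


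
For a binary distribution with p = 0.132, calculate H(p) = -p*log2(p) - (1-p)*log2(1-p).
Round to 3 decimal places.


H = -0.132*log2(0.132) - 0.868*log2(0.868) = 0.563.

0.563


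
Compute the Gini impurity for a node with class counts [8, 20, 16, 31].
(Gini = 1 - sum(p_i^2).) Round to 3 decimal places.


Total = 75. Proportions: 8/75, 20/75, 16/75, 31/75. sum(p_i^2) = 0.2988. Gini = 1 - 0.2988 = 0.7012, which rounds to 0.701.

0.701


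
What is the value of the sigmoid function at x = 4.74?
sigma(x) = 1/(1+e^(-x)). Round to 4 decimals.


sigma(4.74) = 1/(1+e^(-4.74)) = 1/(1+0.008739) = 1/1.008739 = 0.9913.

0.9913


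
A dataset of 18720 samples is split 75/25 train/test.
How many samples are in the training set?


Test set = 18720 * 25% = 4680. Training set = 18720 - 4680 = 14040.

14040


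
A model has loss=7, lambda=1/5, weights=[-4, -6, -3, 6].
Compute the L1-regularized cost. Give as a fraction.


L1 norm = sum(|w|) = 19. J = 7 + 1/5 * 19 = 54/5.

54/5


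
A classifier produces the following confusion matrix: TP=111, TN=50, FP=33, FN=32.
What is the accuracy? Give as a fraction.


Accuracy = (TP + TN) / (TP + TN + FP + FN) = (111 + 50) / 226 = 161/226.

161/226


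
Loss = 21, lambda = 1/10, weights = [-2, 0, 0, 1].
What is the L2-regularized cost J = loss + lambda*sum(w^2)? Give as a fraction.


L2 sq norm = sum(w^2) = 5. J = 21 + 1/10 * 5 = 43/2.

43/2


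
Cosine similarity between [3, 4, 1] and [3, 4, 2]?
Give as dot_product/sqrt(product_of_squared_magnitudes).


dot = 27. |a|^2 = 26, |b|^2 = 29. cos = 27/sqrt(754).

27/sqrt(754)


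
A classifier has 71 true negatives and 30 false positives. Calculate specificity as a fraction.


Specificity = TN / (TN + FP) = 71 / 101 = 71/101.

71/101


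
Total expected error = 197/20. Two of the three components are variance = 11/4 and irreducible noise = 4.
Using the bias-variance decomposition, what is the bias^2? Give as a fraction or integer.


Total error = bias^2 + variance + irreducible noise. So bias^2 = 197/20 - 11/4 - 4 = 31/10.

31/10


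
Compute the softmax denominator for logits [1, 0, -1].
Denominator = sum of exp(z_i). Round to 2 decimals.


Denom = e^1=2.7183 + e^0=1.0000 + e^-1=0.3679. Sum = 4.0862, which rounds to 4.09.

4.09
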